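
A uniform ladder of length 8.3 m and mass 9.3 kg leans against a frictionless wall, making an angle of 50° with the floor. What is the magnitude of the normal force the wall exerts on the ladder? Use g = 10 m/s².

Choose the foot of the ladder as the axis so the floor normal and friction both act there and drop out.
Ladder weight 9.3×10 = 93 N acts at 4.15 m along the ladder; its horizontal arm is 4.15·cos50° = 2.668 m → τ = 248.1 N·m clockwise.
Wall normal N acts horizontally at the top; its moment arm is the height L sinθ = 8.3·sin50° = 6.358 m, counterclockwise.
For rotational equilibrium, N × 6.358 = 248.1, so N = 39 N.

N_wall ≈ 39 N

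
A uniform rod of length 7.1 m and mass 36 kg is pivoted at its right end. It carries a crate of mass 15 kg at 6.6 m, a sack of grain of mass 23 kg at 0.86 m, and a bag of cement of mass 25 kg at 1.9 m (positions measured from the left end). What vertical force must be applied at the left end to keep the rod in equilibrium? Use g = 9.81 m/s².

Sum moments about the right end (the unknown pivot reaction has zero arm there).
Beam weight: 36 × 9.81 = 353.2 N down at 3.55 m → arm 3.55 m, τ = 353.2 × 3.55 = 1254 N·m counterclockwise.
Crate: 15 × 9.81 = 147.2 N down at 6.6 m → arm 0.5 m, τ = 147.2 × 0.5 = 73.6 N·m counterclockwise.
Sack of grain: 23 × 9.81 = 225.6 N down at 0.86 m → arm 6.24 m, τ = 225.6 × 6.24 = 1408 N·m counterclockwise.
Bag of cement: 25 × 9.81 = 245.2 N down at 1.9 m → arm 5.2 m, τ = 245.2 × 5.2 = 1275 N·m counterclockwise.
Net moment of the loads = 4011 N·m counterclockwise.
The upward force F acts at the left end, arm 7.1 m, giving F × 7.1 clockwise.
Στ = 0 ⇒ F × 7.1 = 4011 ⇒ F = 4011 / 7.1 = 565 N.

F ≈ 565 N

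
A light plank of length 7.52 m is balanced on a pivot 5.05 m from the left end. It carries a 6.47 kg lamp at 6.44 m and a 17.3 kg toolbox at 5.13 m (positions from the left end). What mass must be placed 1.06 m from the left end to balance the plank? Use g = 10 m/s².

Taking torques about the pivot (at 5.05 m from the left end):
Lamp: 6.47 × 10 = 64.7 N down at 6.44 m → arm 1.39 m, τ = 64.7 × 1.39 = 89.93 N·m clockwise.
Toolbox: 17.3 × 10 = 173 N down at 5.13 m → arm 0.08 m, τ = 173 × 0.08 = 13.84 N·m clockwise.
Net moment of known loads = 103.8 N·m clockwise.
An unknown mass m at 1.06 m has arm 3.99 m; its moment is m·g·3.99 counterclockwise.
Στ = 0 ⇒ m × 10 × 3.99 = 103.8 ⇒ m = 103.8 / (10 × 3.99) = 2.6 kg.

m ≈ 2.6 kg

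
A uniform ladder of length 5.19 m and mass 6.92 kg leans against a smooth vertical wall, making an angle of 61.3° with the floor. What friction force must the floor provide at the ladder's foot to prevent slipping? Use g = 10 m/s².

f ≈ 18.9 N

Taking torques about the foot of the ladder:
Ladder weight 6.92×10 = 69.2 N acts at 2.595 m along the ladder; its horizontal arm is 2.595·cos61.3° = 1.246 m → τ = 86.22 N·m clockwise.
Wall normal N acts horizontally at the top; its moment arm is the height L sinθ = 5.19·sin61.3° = 4.552 m, counterclockwise.
Balancing moments: N × 4.552 = 86.22, giving N = 18.9 N.
ΣFx = 0: friction at the foot balances the wall's push, so f = N_wall = 18.9 N.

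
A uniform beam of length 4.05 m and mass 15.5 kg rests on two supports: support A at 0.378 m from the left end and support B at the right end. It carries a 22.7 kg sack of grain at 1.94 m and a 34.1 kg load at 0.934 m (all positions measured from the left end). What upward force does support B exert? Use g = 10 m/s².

Choose support A as the axis so its reaction then has zero moment arm.
Beam weight: 15.5 × 10 = 155 N down at 2.025 m → arm 1.647 m, τ = 155 × 1.647 = 255.3 N·m clockwise.
Sack of grain: 22.7 × 10 = 227 N down at 1.94 m → arm 1.562 m, τ = 227 × 1.562 = 354.6 N·m clockwise.
Load: 34.1 × 10 = 341 N down at 0.934 m → arm 0.556 m, τ = 341 × 0.556 = 189.6 N·m clockwise.
Net load moment about support A = 799.5 N·m clockwise.
Reaction R at support B is upward at 4.05 m, arm 3.672 m → moment R × 3.672 counterclockwise.
Balancing moments: R × 3.672 = 799.5, giving R = 218 N.

R_B ≈ 218 N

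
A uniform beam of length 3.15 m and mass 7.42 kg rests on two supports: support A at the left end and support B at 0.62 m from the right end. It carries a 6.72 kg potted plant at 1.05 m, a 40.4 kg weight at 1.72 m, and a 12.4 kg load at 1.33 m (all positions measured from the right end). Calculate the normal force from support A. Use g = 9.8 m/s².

Sum moments about support B (its reaction then has zero moment arm).
Beam weight: 7.42 × 9.8 = 72.72 N down at 1.575 m → arm 0.955 m, τ = 72.72 × 0.955 = 69.45 N·m counterclockwise.
Potted plant: 6.72 × 9.8 = 65.86 N down at 1.05 m → arm 0.43 m, τ = 65.86 × 0.43 = 28.32 N·m counterclockwise.
Weight: 40.4 × 9.8 = 395.9 N down at 1.72 m → arm 1.1 m, τ = 395.9 × 1.1 = 435.5 N·m counterclockwise.
Load: 12.4 × 9.8 = 121.5 N down at 1.33 m → arm 0.71 m, τ = 121.5 × 0.71 = 86.27 N·m counterclockwise.
Net load moment about support B = 619.5 N·m counterclockwise.
Reaction R at support A is upward at 3.15 m, arm 2.53 m → moment R × 2.53 clockwise.
Setting net torque to zero: R × 2.53 = 619.5 → R = 245 N.

R_A ≈ 245 N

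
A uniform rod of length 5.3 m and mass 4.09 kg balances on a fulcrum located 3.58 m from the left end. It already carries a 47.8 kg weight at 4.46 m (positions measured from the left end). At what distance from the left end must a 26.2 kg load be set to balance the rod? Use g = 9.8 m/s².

x ≈ 2.12 m from the left end

Sum moments about the fulcrum (at 3.58 m from the left end) (the support reaction has zero arm there).
Beam weight: 4.09 × 9.8 = 40.08 N down at 2.65 m → arm 0.93 m, τ = 40.08 × 0.93 = 37.27 N·m counterclockwise.
Weight: 47.8 × 9.8 = 468.4 N down at 4.46 m → arm 0.88 m, τ = 468.4 × 0.88 = 412.2 N·m clockwise.
Net moment of existing loads = 374.9 N·m clockwise.
The load weighs 26.2 × 9.8 = 256.8 N and must supply an equal counterclockwise moment, so its lever arm about the fulcrum is 374.9 / 256.8 = 1.46 m.
That puts it at 3.58 − 1.46 = 2.12 m from the left end.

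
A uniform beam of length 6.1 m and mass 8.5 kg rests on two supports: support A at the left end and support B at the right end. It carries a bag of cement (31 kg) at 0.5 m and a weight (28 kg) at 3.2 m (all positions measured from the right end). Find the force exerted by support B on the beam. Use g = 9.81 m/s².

Taking torques about support A:
Beam weight: 8.5 × 9.81 = 83.39 N down at 3.05 m → arm 3.05 m, τ = 83.39 × 3.05 = 254.3 N·m clockwise.
Bag of cement: 31 × 9.81 = 304.1 N down at 0.5 m → arm 5.6 m, τ = 304.1 × 5.6 = 1703 N·m clockwise.
Weight: 28 × 9.81 = 274.7 N down at 3.2 m → arm 2.9 m, τ = 274.7 × 2.9 = 796.6 N·m clockwise.
Net load moment about support A = 2754 N·m clockwise.
Reaction R at support B is upward at 0 m, arm 6.1 m → moment R × 6.1 counterclockwise.
Στ = 0 ⇒ R × 6.1 = 2754 ⇒ R = 451 N.

R_B ≈ 451 N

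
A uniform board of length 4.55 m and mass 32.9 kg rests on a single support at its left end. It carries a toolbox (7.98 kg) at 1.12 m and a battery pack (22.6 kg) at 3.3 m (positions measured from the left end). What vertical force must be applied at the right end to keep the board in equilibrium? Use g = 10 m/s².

F ≈ 348 N

About the left end:
Beam weight: 32.9 × 10 = 329 N down at 2.275 m → arm 2.275 m, τ = 329 × 2.275 = 748.5 N·m clockwise.
Toolbox: 7.98 × 10 = 79.8 N down at 1.12 m → arm 1.12 m, τ = 79.8 × 1.12 = 89.38 N·m clockwise.
Battery pack: 22.6 × 10 = 226 N down at 3.3 m → arm 3.3 m, τ = 226 × 3.3 = 745.8 N·m clockwise.
Net moment of the loads = 1584 N·m clockwise.
The upward force F acts at the right end, arm 4.55 m, giving F × 4.55 counterclockwise.
For rotational equilibrium, F × 4.55 = 1584, so F = 1584 / 4.55 = 348 N.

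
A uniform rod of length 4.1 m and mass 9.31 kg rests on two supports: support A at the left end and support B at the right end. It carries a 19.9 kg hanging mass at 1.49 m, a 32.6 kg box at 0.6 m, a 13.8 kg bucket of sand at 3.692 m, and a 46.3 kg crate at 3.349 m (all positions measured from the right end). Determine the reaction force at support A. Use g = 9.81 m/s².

R_A ≈ 656 N

About support B:
Beam weight: 9.31 × 9.81 = 91.33 N down at 2.05 m → arm 2.05 m, τ = 91.33 × 2.05 = 187.2 N·m counterclockwise.
Hanging mass: 19.9 × 9.81 = 195.2 N down at 1.49 m → arm 1.49 m, τ = 195.2 × 1.49 = 290.8 N·m counterclockwise.
Box: 32.6 × 9.81 = 319.8 N down at 0.6 m → arm 0.6 m, τ = 319.8 × 0.6 = 191.9 N·m counterclockwise.
Bucket of sand: 13.8 × 9.81 = 135.4 N down at 3.692 m → arm 3.692 m, τ = 135.4 × 3.692 = 499.9 N·m counterclockwise.
Crate: 46.3 × 9.81 = 454.2 N down at 3.349 m → arm 3.349 m, τ = 454.2 × 3.349 = 1521 N·m counterclockwise.
Net load moment about support B = 2691 N·m counterclockwise.
Reaction R at support A is upward at 4.1 m, arm 4.1 m → moment R × 4.1 clockwise.
For rotational equilibrium, R × 4.1 = 2691, so R = 656 N.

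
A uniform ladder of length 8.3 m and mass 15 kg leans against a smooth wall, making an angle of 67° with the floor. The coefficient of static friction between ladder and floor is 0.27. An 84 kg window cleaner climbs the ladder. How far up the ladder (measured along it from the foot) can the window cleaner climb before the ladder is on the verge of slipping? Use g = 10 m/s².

Taking torques about the foot of the ladder:
Ladder weight 15×10 = 150 N acts at 4.15 m along the ladder; its horizontal arm is 4.15·cos67° = 1.622 m → τ = 243.3 N·m clockwise.
Window cleaner weight 84×10 = 840 N at distance d → arm d·cos67° → τ = 840·d·0.3907 clockwise.
Wall normal N at the top has arm L sinθ = 7.64 m counterclockwise, so Στ = 0 gives N·7.64 = 243.3 + 328.2·d.
ΣFy = 0 ⇒ N_floor = 990 N, so the maximum friction is μ_s·N_floor = 0.27×990 = 267.3 N. ΣFx = 0 ⇒ N_wall = f, so at the slipping point N = 267.3 N.
Substituting: 267.3×7.64 = 243.3 + 328.2·d ⇒ d = (2042 − 243.3) / 328.2 = 5.48 m.

d ≈ 5.48 m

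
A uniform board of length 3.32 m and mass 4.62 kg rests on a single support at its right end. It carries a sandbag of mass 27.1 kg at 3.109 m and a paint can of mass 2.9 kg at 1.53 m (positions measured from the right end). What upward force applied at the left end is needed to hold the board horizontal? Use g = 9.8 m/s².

F ≈ 284 N

Sum moments about the right end (the unknown pivot reaction has zero arm there).
Beam weight: 4.62 × 9.8 = 45.28 N down at 1.66 m → arm 1.66 m, τ = 45.28 × 1.66 = 75.16 N·m counterclockwise.
Sandbag: 27.1 × 9.8 = 265.6 N down at 3.109 m → arm 3.109 m, τ = 265.6 × 3.109 = 825.8 N·m counterclockwise.
Paint can: 2.9 × 9.8 = 28.42 N down at 1.53 m → arm 1.53 m, τ = 28.42 × 1.53 = 43.48 N·m counterclockwise.
Net moment of the loads = 944.4 N·m counterclockwise.
The upward force F acts at the left end, arm 3.32 m, giving F × 3.32 clockwise.
Balancing moments: F × 3.32 = 944.4, giving F = 944.4 / 3.32 = 284 N.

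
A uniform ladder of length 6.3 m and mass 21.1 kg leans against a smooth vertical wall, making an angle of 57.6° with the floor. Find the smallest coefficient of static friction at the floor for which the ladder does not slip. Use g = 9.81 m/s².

Take moments about the foot of the ladder.
Ladder weight 21.1×9.81 = 207 N acts at 3.15 m along the ladder; its horizontal arm is 3.15·cos57.6° = 1.688 m → τ = 349.4 N·m clockwise.
Wall normal N acts horizontally at the top; its moment arm is the height L sinθ = 6.3·sin57.6° = 5.319 m, counterclockwise.
For rotational equilibrium, N × 5.319 = 349.4, so N = 65.69 N.
ΣFx = 0 ⇒ f = N_wall = 65.69 N. ΣFy = 0 ⇒ N_floor = 207 N.
μ_min = f / N_floor = 65.69 / 207 = 0.317.

μ_min ≈ 0.317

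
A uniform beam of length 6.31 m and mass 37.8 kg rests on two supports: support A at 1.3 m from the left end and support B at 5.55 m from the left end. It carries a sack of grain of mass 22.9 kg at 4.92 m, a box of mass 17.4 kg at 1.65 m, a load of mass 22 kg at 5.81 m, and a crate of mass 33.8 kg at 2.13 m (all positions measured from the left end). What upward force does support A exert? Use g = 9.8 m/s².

Taking torques about support B:
Beam weight: 37.8 × 9.8 = 370.4 N down at 3.155 m → arm 2.395 m, τ = 370.4 × 2.395 = 887.1 N·m counterclockwise.
Sack of grain: 22.9 × 9.8 = 224.4 N down at 4.92 m → arm 0.63 m, τ = 224.4 × 0.63 = 141.4 N·m counterclockwise.
Box: 17.4 × 9.8 = 170.5 N down at 1.65 m → arm 3.9 m, τ = 170.5 × 3.9 = 664.9 N·m counterclockwise.
Load: 22 × 9.8 = 215.6 N down at 5.81 m → arm 0.26 m, τ = 215.6 × 0.26 = 56.06 N·m clockwise.
Crate: 33.8 × 9.8 = 331.2 N down at 2.13 m → arm 3.42 m, τ = 331.2 × 3.42 = 1133 N·m counterclockwise.
Net load moment about support B = 2770 N·m counterclockwise.
Reaction R at support A is upward at 1.3 m, arm 4.25 m → moment R × 4.25 clockwise.
For rotational equilibrium, R × 4.25 = 2770, so R = 652 N.

R_A ≈ 652 N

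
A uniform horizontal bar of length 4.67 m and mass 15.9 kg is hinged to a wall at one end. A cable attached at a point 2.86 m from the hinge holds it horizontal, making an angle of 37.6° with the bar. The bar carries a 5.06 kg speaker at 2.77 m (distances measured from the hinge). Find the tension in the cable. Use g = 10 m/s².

About the hinge:
Beam weight: 15.9 × 10 = 159 N down at 2.335 m → arm 2.335 m, τ = 159 × 2.335 = 371.3 N·m clockwise.
Speaker: 5.06 × 10 = 50.6 N down at 2.77 m → arm 2.77 m, τ = 50.6 × 2.77 = 140.2 N·m clockwise.
Total clockwise load moment = 511.5 N·m.
The cable tension T acts at 2.86 m; only its component perpendicular to the bar, T sinθ, produces torque. sin 37.6° = 0.6101.
Στ = 0 ⇒ T × 2.86 × 0.6101 = 511.5 ⇒ T = 511.5 / 1.745 = 293 N.

T ≈ 293 N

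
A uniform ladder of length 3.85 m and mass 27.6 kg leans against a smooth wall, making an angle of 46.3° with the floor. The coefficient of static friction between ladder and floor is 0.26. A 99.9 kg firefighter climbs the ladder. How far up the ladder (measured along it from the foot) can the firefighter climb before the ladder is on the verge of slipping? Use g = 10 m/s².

d ≈ 0.805 m

Taking torques about the foot of the ladder:
Ladder weight 27.6×10 = 276 N acts at 1.925 m along the ladder; its horizontal arm is 1.925·cos46.3° = 1.33 m → τ = 367.1 N·m clockwise.
Firefighter weight 99.9×10 = 999 N at distance d → arm d·cos46.3° → τ = 999·d·0.6909 clockwise.
Wall normal N at the top has arm L sinθ = 2.783 m counterclockwise, so Στ = 0 gives N·2.783 = 367.1 + 690.2·d.
ΣFy = 0 ⇒ N_floor = 1275 N, so the maximum friction is μ_s·N_floor = 0.26×1275 = 331.5 N. ΣFx = 0 ⇒ N_wall = f, so at the slipping point N = 331.5 N.
Substituting: 331.5×2.783 = 367.1 + 690.2·d ⇒ d = (922.6 − 367.1) / 690.2 = 0.805 m.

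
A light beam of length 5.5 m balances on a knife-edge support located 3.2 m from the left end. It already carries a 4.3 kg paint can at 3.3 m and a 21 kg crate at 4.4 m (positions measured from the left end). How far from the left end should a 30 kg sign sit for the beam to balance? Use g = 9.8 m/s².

x ≈ 2.35 m from the left end

About the knife-edge support (at 3.2 m from the left end):
Paint can: 4.3 × 9.8 = 42.14 N down at 3.3 m → arm 0.1 m, τ = 42.14 × 0.1 = 4.214 N·m clockwise.
Crate: 21 × 9.8 = 205.8 N down at 4.4 m → arm 1.2 m, τ = 205.8 × 1.2 = 247 N·m clockwise.
Net moment of existing loads = 251.2 N·m clockwise.
The sign weighs 30 × 9.8 = 294 N and must supply an equal counterclockwise moment, so its lever arm about the knife-edge support is 251.2 / 294 = 0.854 m.
That puts it at 3.2 − 0.854 = 2.35 m from the left end.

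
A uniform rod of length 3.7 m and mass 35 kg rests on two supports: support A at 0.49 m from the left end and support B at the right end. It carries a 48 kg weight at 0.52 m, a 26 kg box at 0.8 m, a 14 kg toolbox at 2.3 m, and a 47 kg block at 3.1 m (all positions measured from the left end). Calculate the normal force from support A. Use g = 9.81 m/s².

R_A ≈ 1040 N

Taking torques about support B:
Beam weight: 35 × 9.81 = 343.4 N down at 1.85 m → arm 1.85 m, τ = 343.4 × 1.85 = 635.3 N·m counterclockwise.
Weight: 48 × 9.81 = 470.9 N down at 0.52 m → arm 3.18 m, τ = 470.9 × 3.18 = 1497 N·m counterclockwise.
Box: 26 × 9.81 = 255.1 N down at 0.8 m → arm 2.9 m, τ = 255.1 × 2.9 = 739.8 N·m counterclockwise.
Toolbox: 14 × 9.81 = 137.3 N down at 2.3 m → arm 1.4 m, τ = 137.3 × 1.4 = 192.2 N·m counterclockwise.
Block: 47 × 9.81 = 461.1 N down at 3.1 m → arm 0.6 m, τ = 461.1 × 0.6 = 276.7 N·m counterclockwise.
Net load moment about support B = 3341 N·m counterclockwise.
Reaction R at support A is upward at 0.49 m, arm 3.21 m → moment R × 3.21 clockwise.
Balancing moments: R × 3.21 = 3341, giving R = 1040 N.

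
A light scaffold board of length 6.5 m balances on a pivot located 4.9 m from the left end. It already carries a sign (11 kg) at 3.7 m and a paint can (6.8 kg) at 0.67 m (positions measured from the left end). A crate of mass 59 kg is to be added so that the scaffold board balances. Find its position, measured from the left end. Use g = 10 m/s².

Choose the pivot (at 4.9 m from the left end) as the axis so the support reaction has zero arm there.
Sign: 11 × 10 = 110 N down at 3.7 m → arm 1.2 m, τ = 110 × 1.2 = 132 N·m counterclockwise.
Paint can: 6.8 × 10 = 68 N down at 0.67 m → arm 4.23 m, τ = 68 × 4.23 = 287.6 N·m counterclockwise.
Net moment of existing loads = 419.6 N·m counterclockwise.
The crate weighs 59 × 10 = 590 N and must supply an equal clockwise moment, so its lever arm about the pivot is 419.6 / 590 = 0.711 m.
That puts it at 4.9 + 0.711 = 5.61 m from the left end.

x ≈ 5.61 m from the left end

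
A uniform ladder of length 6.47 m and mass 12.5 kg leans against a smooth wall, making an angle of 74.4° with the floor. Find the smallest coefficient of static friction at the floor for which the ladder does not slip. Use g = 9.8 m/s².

μ_min ≈ 0.14

Sum moments about the foot of the ladder (the floor normal and friction both act there and drop out).
Ladder weight 12.5×9.8 = 122.5 N acts at 3.235 m along the ladder; its horizontal arm is 3.235·cos74.4° = 0.87 m → τ = 106.6 N·m clockwise.
Wall normal N acts horizontally at the top; its moment arm is the height L sinθ = 6.47·sin74.4° = 6.232 m, counterclockwise.
For rotational equilibrium, N × 6.232 = 106.6, so N = 17.11 N.
ΣFx = 0 ⇒ f = N_wall = 17.11 N. ΣFy = 0 ⇒ N_floor = 122.5 N.
μ_min = f / N_floor = 17.11 / 122.5 = 0.14.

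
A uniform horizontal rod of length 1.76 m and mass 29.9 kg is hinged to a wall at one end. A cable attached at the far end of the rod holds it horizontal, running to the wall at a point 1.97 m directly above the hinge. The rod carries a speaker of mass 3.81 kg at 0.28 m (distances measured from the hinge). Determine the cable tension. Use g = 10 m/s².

T ≈ 209 N

Choose the hinge as the axis so the unknown hinge reaction has zero arm there.
Beam weight: 29.9 × 10 = 299 N down at 0.88 m → arm 0.88 m, τ = 299 × 0.88 = 263.1 N·m clockwise.
Speaker: 3.81 × 10 = 38.1 N down at 0.28 m → arm 0.28 m, τ = 38.1 × 0.28 = 10.67 N·m clockwise.
Total clockwise load moment = 273.8 N·m.
The cable tension T acts at 1.76 m; only its component perpendicular to the rod, T sinθ, produces torque. sinθ = h/√(h²+d²) = 1.97/√(1.97²+1.76²) = 0.7457.
Balancing moments: T × 1.76 × 0.7457 = 273.8, giving T = 273.8 / 1.312 = 209 N.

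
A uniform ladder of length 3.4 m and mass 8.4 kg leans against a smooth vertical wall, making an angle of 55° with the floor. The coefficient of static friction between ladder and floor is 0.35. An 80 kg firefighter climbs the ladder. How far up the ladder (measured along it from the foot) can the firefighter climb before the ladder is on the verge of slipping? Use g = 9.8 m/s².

d ≈ 1.7 m

Take moments about the foot of the ladder.
Ladder weight 8.4×9.8 = 82.32 N acts at 1.7 m along the ladder; its horizontal arm is 1.7·cos55° = 0.9751 m → τ = 80.27 N·m clockwise.
Firefighter weight 80×9.8 = 784 N at distance d → arm d·cos55° → τ = 784·d·0.5736 clockwise.
Wall normal N at the top has arm L sinθ = 2.785 m counterclockwise, so Στ = 0 gives N·2.785 = 80.27 + 449.7·d.
ΣFy = 0 ⇒ N_floor = 866.3 N, so the maximum friction is μ_s·N_floor = 0.35×866.3 = 303.2 N. ΣFx = 0 ⇒ N_wall = f, so at the slipping point N = 303.2 N.
Substituting: 303.2×2.785 = 80.27 + 449.7·d ⇒ d = (844.4 − 80.27) / 449.7 = 1.7 m.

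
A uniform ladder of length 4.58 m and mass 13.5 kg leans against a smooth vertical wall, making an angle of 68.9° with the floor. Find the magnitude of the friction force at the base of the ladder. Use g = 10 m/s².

f ≈ 26 N

Taking torques about the foot of the ladder:
Ladder weight 13.5×10 = 135 N acts at 2.29 m along the ladder; its horizontal arm is 2.29·cos68.9° = 0.8244 m → τ = 111.3 N·m clockwise.
Wall normal N acts horizontally at the top; its moment arm is the height L sinθ = 4.58·sin68.9° = 4.273 m, counterclockwise.
For rotational equilibrium, N × 4.273 = 111.3, so N = 26 N.
ΣFx = 0: friction at the foot balances the wall's push, so f = N_wall = 26 N.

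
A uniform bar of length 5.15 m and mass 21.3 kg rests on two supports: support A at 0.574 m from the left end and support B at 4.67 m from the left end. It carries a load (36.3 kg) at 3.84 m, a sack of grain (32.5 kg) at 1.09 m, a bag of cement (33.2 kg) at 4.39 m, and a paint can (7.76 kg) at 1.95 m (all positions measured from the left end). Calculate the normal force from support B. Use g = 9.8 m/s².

R_B ≈ 754 N

Taking torques about support A:
Beam weight: 21.3 × 9.8 = 208.7 N down at 2.575 m → arm 2.001 m, τ = 208.7 × 2.001 = 417.6 N·m clockwise.
Load: 36.3 × 9.8 = 355.7 N down at 3.84 m → arm 3.266 m, τ = 355.7 × 3.266 = 1162 N·m clockwise.
Sack of grain: 32.5 × 9.8 = 318.5 N down at 1.09 m → arm 0.516 m, τ = 318.5 × 0.516 = 164.3 N·m clockwise.
Bag of cement: 33.2 × 9.8 = 325.4 N down at 4.39 m → arm 3.816 m, τ = 325.4 × 3.816 = 1242 N·m clockwise.
Paint can: 7.76 × 9.8 = 76.05 N down at 1.95 m → arm 1.376 m, τ = 76.05 × 1.376 = 104.6 N·m clockwise.
Net load moment about support A = 3090 N·m clockwise.
Reaction R at support B is upward at 4.67 m, arm 4.096 m → moment R × 4.096 counterclockwise.
Balancing moments: R × 4.096 = 3090, giving R = 754 N.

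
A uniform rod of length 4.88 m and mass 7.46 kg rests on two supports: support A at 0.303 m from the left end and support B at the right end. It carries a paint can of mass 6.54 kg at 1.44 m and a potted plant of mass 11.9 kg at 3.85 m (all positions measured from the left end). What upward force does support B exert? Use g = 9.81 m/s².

R_B ≈ 141 N

Take moments about support A.
Beam weight: 7.46 × 9.81 = 73.18 N down at 2.44 m → arm 2.137 m, τ = 73.18 × 2.137 = 156.4 N·m clockwise.
Paint can: 6.54 × 9.81 = 64.16 N down at 1.44 m → arm 1.137 m, τ = 64.16 × 1.137 = 72.95 N·m clockwise.
Potted plant: 11.9 × 9.81 = 116.7 N down at 3.85 m → arm 3.547 m, τ = 116.7 × 3.547 = 413.9 N·m clockwise.
Net load moment about support A = 643.2 N·m clockwise.
Reaction R at support B is upward at 4.88 m, arm 4.577 m → moment R × 4.577 counterclockwise.
For rotational equilibrium, R × 4.577 = 643.2, so R = 141 N.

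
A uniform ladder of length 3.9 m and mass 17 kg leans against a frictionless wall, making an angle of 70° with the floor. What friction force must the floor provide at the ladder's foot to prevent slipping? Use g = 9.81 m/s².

Sum moments about the foot of the ladder (the floor normal and friction both act there and drop out).
Ladder weight 17×9.81 = 166.8 N acts at 1.95 m along the ladder; its horizontal arm is 1.95·cos70° = 0.6669 m → τ = 111.2 N·m clockwise.
Wall normal N acts horizontally at the top; its moment arm is the height L sinθ = 3.9·sin70° = 3.665 m, counterclockwise.
Στ = 0 ⇒ N × 3.665 = 111.2 ⇒ N = 30.3 N.
ΣFx = 0: friction at the foot balances the wall's push, so f = N_wall = 30.3 N.

f ≈ 30.3 N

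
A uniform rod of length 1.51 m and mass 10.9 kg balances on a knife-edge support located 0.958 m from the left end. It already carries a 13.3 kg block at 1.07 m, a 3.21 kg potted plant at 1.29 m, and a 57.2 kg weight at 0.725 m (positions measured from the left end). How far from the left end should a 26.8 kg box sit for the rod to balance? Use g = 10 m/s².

x ≈ 1.44 m from the left end

Sum moments about the knife-edge support (at 0.958 m from the left end) (the support reaction has zero arm there).
Beam weight: 10.9 × 10 = 109 N down at 0.755 m → arm 0.203 m, τ = 109 × 0.203 = 22.13 N·m counterclockwise.
Block: 13.3 × 10 = 133 N down at 1.07 m → arm 0.112 m, τ = 133 × 0.112 = 14.9 N·m clockwise.
Potted plant: 3.21 × 10 = 32.1 N down at 1.29 m → arm 0.332 m, τ = 32.1 × 0.332 = 10.66 N·m clockwise.
Weight: 57.2 × 10 = 572 N down at 0.725 m → arm 0.233 m, τ = 572 × 0.233 = 133.3 N·m counterclockwise.
Net moment of existing loads = 129.9 N·m counterclockwise.
The box weighs 26.8 × 10 = 268 N and must supply an equal clockwise moment, so its lever arm about the knife-edge support is 129.9 / 268 = 0.485 m.
That puts it at 0.958 + 0.485 = 1.44 m from the left end.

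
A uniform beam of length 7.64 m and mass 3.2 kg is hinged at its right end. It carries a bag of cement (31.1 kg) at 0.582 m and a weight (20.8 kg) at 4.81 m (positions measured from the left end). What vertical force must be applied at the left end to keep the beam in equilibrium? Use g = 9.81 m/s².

Choose the right end as the axis so the unknown pivot reaction has zero arm there.
Beam weight: 3.2 × 9.81 = 31.39 N down at 3.82 m → arm 3.82 m, τ = 31.39 × 3.82 = 119.9 N·m counterclockwise.
Bag of cement: 31.1 × 9.81 = 305.1 N down at 0.582 m → arm 7.058 m, τ = 305.1 × 7.058 = 2153 N·m counterclockwise.
Weight: 20.8 × 9.81 = 204 N down at 4.81 m → arm 2.83 m, τ = 204 × 2.83 = 577.3 N·m counterclockwise.
Net moment of the loads = 2850 N·m counterclockwise.
The upward force F acts at the left end, arm 7.64 m, giving F × 7.64 clockwise.
Setting net torque to zero: F × 7.64 = 2850 → F = 2850 / 7.64 = 373 N.

F ≈ 373 N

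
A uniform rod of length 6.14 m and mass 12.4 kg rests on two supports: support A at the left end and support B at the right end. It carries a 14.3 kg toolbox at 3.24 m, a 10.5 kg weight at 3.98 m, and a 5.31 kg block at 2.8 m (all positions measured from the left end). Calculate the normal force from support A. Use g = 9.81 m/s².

R_A ≈ 192 N

Take moments about support B.
Beam weight: 12.4 × 9.81 = 121.6 N down at 3.07 m → arm 3.07 m, τ = 121.6 × 3.07 = 373.3 N·m counterclockwise.
Toolbox: 14.3 × 9.81 = 140.3 N down at 3.24 m → arm 2.9 m, τ = 140.3 × 2.9 = 406.9 N·m counterclockwise.
Weight: 10.5 × 9.81 = 103 N down at 3.98 m → arm 2.16 m, τ = 103 × 2.16 = 222.5 N·m counterclockwise.
Block: 5.31 × 9.81 = 52.09 N down at 2.8 m → arm 3.34 m, τ = 52.09 × 3.34 = 174 N·m counterclockwise.
Net load moment about support B = 1177 N·m counterclockwise.
Reaction R at support A is upward at 0 m, arm 6.14 m → moment R × 6.14 clockwise.
For rotational equilibrium, R × 6.14 = 1177, so R = 192 N.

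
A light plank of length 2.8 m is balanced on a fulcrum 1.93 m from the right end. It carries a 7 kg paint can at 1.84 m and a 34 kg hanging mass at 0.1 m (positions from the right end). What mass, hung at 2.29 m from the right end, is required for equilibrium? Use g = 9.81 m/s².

m ≈ 175 kg

Sum moments about the fulcrum (at 1.93 m from the right end) (the support reaction has zero arm there).
Paint can: 7 × 9.81 = 68.67 N down at 1.84 m → arm 0.09 m, τ = 68.67 × 0.09 = 6.18 N·m clockwise.
Hanging mass: 34 × 9.81 = 333.5 N down at 0.1 m → arm 1.83 m, τ = 333.5 × 1.83 = 610.3 N·m clockwise.
Net moment of known loads = 616.5 N·m clockwise.
An unknown mass m at 2.29 m has arm 0.36 m; its moment is m·g·0.36 counterclockwise.
Setting net torque to zero: m × 9.81 × 0.36 = 616.5 → m = 616.5 / (9.81 × 0.36) = 175 kg.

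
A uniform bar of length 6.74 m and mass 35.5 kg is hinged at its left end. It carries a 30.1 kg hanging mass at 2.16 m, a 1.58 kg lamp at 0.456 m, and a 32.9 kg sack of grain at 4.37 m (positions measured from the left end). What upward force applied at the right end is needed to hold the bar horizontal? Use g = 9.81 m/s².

F ≈ 479 N

Take moments about the left end.
Beam weight: 35.5 × 9.81 = 348.3 N down at 3.37 m → arm 3.37 m, τ = 348.3 × 3.37 = 1174 N·m clockwise.
Hanging mass: 30.1 × 9.81 = 295.3 N down at 2.16 m → arm 2.16 m, τ = 295.3 × 2.16 = 637.8 N·m clockwise.
Lamp: 1.58 × 9.81 = 15.5 N down at 0.456 m → arm 0.456 m, τ = 15.5 × 0.456 = 7.068 N·m clockwise.
Sack of grain: 32.9 × 9.81 = 322.7 N down at 4.37 m → arm 4.37 m, τ = 322.7 × 4.37 = 1410 N·m clockwise.
Net moment of the loads = 3229 N·m clockwise.
The upward force F acts at the right end, arm 6.74 m, giving F × 6.74 counterclockwise.
Στ = 0 ⇒ F × 6.74 = 3229 ⇒ F = 3229 / 6.74 = 479 N.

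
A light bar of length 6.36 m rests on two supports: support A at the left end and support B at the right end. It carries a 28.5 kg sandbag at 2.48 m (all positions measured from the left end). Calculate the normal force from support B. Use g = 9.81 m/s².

Choose support A as the axis so its reaction then has zero moment arm.
Sandbag: 28.5 × 9.81 = 279.6 N down at 2.48 m → arm 2.48 m, τ = 279.6 × 2.48 = 693.4 N·m clockwise.
Net load moment about support A = 693.4 N·m clockwise.
Reaction R at support B is upward at 6.36 m, arm 6.36 m → moment R × 6.36 counterclockwise.
For rotational equilibrium, R × 6.36 = 693.4, so R = 109 N.

R_B ≈ 109 N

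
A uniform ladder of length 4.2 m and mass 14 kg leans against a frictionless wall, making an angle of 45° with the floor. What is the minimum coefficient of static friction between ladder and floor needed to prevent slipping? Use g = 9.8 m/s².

Choose the foot of the ladder as the axis so the floor normal and friction both act there and drop out.
Ladder weight 14×9.8 = 137.2 N acts at 2.1 m along the ladder; its horizontal arm is 2.1·cos45° = 1.485 m → τ = 203.7 N·m clockwise.
Wall normal N acts horizontally at the top; its moment arm is the height L sinθ = 4.2·sin45° = 2.97 m, counterclockwise.
For rotational equilibrium, N × 2.97 = 203.7, so N = 68.59 N.
ΣFx = 0 ⇒ f = N_wall = 68.59 N. ΣFy = 0 ⇒ N_floor = 137.2 N.
μ_min = f / N_floor = 68.59 / 137.2 = 0.5.

μ_min ≈ 0.5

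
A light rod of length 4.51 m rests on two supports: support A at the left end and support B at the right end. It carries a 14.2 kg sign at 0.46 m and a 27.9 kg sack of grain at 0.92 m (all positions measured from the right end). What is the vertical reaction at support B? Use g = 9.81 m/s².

Choose support A as the axis so its reaction then has zero moment arm.
Sign: 14.2 × 9.81 = 139.3 N down at 0.46 m → arm 4.05 m, τ = 139.3 × 4.05 = 564.2 N·m clockwise.
Sack of grain: 27.9 × 9.81 = 273.7 N down at 0.92 m → arm 3.59 m, τ = 273.7 × 3.59 = 982.6 N·m clockwise.
Net load moment about support A = 1547 N·m clockwise.
Reaction R at support B is upward at 0 m, arm 4.51 m → moment R × 4.51 counterclockwise.
For rotational equilibrium, R × 4.51 = 1547, so R = 343 N.

R_B ≈ 343 N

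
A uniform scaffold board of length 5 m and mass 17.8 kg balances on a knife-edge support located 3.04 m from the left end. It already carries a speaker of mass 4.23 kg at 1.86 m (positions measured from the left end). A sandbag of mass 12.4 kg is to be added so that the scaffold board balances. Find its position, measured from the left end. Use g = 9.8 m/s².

Choose the knife-edge support (at 3.04 m from the left end) as the axis so the support reaction has zero arm there.
Beam weight: 17.8 × 9.8 = 174.4 N down at 2.5 m → arm 0.54 m, τ = 174.4 × 0.54 = 94.18 N·m counterclockwise.
Speaker: 4.23 × 9.8 = 41.45 N down at 1.86 m → arm 1.18 m, τ = 41.45 × 1.18 = 48.91 N·m counterclockwise.
Net moment of existing loads = 143.1 N·m counterclockwise.
The sandbag weighs 12.4 × 9.8 = 121.5 N and must supply an equal clockwise moment, so its lever arm about the knife-edge support is 143.1 / 121.5 = 1.18 m.
That puts it at 3.04 + 1.18 = 4.22 m from the left end.

x ≈ 4.22 m from the left end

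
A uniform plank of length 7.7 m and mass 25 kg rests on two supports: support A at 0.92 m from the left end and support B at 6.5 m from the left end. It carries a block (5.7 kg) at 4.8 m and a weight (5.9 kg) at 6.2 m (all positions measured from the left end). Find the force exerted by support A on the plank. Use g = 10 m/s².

R_A ≈ 139 N

Choose support B as the axis so its reaction then has zero moment arm.
Beam weight: 25 × 10 = 250 N down at 3.85 m → arm 2.65 m, τ = 250 × 2.65 = 662.5 N·m counterclockwise.
Block: 5.7 × 10 = 57 N down at 4.8 m → arm 1.7 m, τ = 57 × 1.7 = 96.9 N·m counterclockwise.
Weight: 5.9 × 10 = 59 N down at 6.2 m → arm 0.3 m, τ = 59 × 0.3 = 17.7 N·m counterclockwise.
Net load moment about support B = 777.1 N·m counterclockwise.
Reaction R at support A is upward at 0.92 m, arm 5.58 m → moment R × 5.58 clockwise.
Setting net torque to zero: R × 5.58 = 777.1 → R = 139 N.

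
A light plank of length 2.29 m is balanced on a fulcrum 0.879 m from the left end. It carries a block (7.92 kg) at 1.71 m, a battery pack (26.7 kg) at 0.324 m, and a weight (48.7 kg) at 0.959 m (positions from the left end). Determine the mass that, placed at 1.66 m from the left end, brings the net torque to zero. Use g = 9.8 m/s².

Sum moments about the fulcrum (at 0.879 m from the left end) (the support reaction has zero arm there).
Block: 7.92 × 9.8 = 77.62 N down at 1.71 m → arm 0.831 m, τ = 77.62 × 0.831 = 64.5 N·m clockwise.
Battery pack: 26.7 × 9.8 = 261.7 N down at 0.324 m → arm 0.555 m, τ = 261.7 × 0.555 = 145.2 N·m counterclockwise.
Weight: 48.7 × 9.8 = 477.3 N down at 0.959 m → arm 0.08 m, τ = 477.3 × 0.08 = 38.18 N·m clockwise.
Net moment of known loads = 42.52 N·m counterclockwise.
An unknown mass m at 1.66 m has arm 0.781 m; its moment is m·g·0.781 clockwise.
Balancing moments: m × 9.8 × 0.781 = 42.52, giving m = 42.52 / (9.8 × 0.781) = 5.56 kg.

m ≈ 5.56 kg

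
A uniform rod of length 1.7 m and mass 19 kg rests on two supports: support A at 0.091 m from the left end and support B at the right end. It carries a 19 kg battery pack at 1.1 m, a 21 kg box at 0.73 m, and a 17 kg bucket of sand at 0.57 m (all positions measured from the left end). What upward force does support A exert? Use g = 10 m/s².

R_A ≈ 417 N

Taking torques about support B:
Beam weight: 19 × 10 = 190 N down at 0.85 m → arm 0.85 m, τ = 190 × 0.85 = 161.5 N·m counterclockwise.
Battery pack: 19 × 10 = 190 N down at 1.1 m → arm 0.6 m, τ = 190 × 0.6 = 114 N·m counterclockwise.
Box: 21 × 10 = 210 N down at 0.73 m → arm 0.97 m, τ = 210 × 0.97 = 203.7 N·m counterclockwise.
Bucket of sand: 17 × 10 = 170 N down at 0.57 m → arm 1.13 m, τ = 170 × 1.13 = 192.1 N·m counterclockwise.
Net load moment about support B = 671.3 N·m counterclockwise.
Reaction R at support A is upward at 0.091 m, arm 1.609 m → moment R × 1.609 clockwise.
For rotational equilibrium, R × 1.609 = 671.3, so R = 417 N.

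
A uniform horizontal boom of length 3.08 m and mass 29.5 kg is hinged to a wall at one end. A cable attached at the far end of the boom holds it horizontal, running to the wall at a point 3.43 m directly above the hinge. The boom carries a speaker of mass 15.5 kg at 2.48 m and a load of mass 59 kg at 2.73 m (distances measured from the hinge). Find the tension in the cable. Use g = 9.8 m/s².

About the hinge:
Beam weight: 29.5 × 9.8 = 289.1 N down at 1.54 m → arm 1.54 m, τ = 289.1 × 1.54 = 445.2 N·m clockwise.
Speaker: 15.5 × 9.8 = 151.9 N down at 2.48 m → arm 2.48 m, τ = 151.9 × 2.48 = 376.7 N·m clockwise.
Load: 59 × 9.8 = 578.2 N down at 2.73 m → arm 2.73 m, τ = 578.2 × 2.73 = 1578 N·m clockwise.
Total clockwise load moment = 2400 N·m.
The cable tension T acts at 3.08 m; only its component perpendicular to the boom, T sinθ, produces torque. sinθ = h/√(h²+d²) = 3.43/√(3.43²+3.08²) = 0.744.
Setting net torque to zero: T × 3.08 × 0.744 = 2400 → T = 2400 / 2.292 = 1050 N.

T ≈ 1050 N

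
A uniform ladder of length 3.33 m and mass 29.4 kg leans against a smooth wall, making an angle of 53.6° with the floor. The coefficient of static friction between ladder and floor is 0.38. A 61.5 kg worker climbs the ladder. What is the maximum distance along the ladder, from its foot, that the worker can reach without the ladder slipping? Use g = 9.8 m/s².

Take moments about the foot of the ladder.
Ladder weight 29.4×9.8 = 288.1 N acts at 1.665 m along the ladder; its horizontal arm is 1.665·cos53.6° = 0.988 m → τ = 284.6 N·m clockwise.
Worker weight 61.5×9.8 = 602.7 N at distance d → arm d·cos53.6° → τ = 602.7·d·0.5934 clockwise.
Wall normal N at the top has arm L sinθ = 2.68 m counterclockwise, so Στ = 0 gives N·2.68 = 284.6 + 357.6·d.
ΣFy = 0 ⇒ N_floor = 890.8 N, so the maximum friction is μ_s·N_floor = 0.38×890.8 = 338.5 N. ΣFx = 0 ⇒ N_wall = f, so at the slipping point N = 338.5 N.
Substituting: 338.5×2.68 = 284.6 + 357.6·d ⇒ d = (907.2 − 284.6) / 357.6 = 1.74 m.

d ≈ 1.74 m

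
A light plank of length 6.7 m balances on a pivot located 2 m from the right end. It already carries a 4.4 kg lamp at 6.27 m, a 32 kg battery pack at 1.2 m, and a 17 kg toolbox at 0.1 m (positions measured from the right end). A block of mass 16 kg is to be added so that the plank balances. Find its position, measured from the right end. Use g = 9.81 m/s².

x ≈ 4.44 m from the right end

Choose the pivot (at 2 m from the right end) as the axis so the support reaction has zero arm there.
Lamp: 4.4 × 9.81 = 43.16 N down at 6.27 m → arm 4.27 m, τ = 43.16 × 4.27 = 184.3 N·m counterclockwise.
Battery pack: 32 × 9.81 = 313.9 N down at 1.2 m → arm 0.8 m, τ = 313.9 × 0.8 = 251.1 N·m clockwise.
Toolbox: 17 × 9.81 = 166.8 N down at 0.1 m → arm 1.9 m, τ = 166.8 × 1.9 = 316.9 N·m clockwise.
Net moment of existing loads = 383.7 N·m clockwise.
The block weighs 16 × 9.81 = 157 N and must supply an equal counterclockwise moment, so its lever arm about the pivot is 383.7 / 157 = 2.44 m.
That puts it at 2 + 2.44 = 4.44 m from the right end.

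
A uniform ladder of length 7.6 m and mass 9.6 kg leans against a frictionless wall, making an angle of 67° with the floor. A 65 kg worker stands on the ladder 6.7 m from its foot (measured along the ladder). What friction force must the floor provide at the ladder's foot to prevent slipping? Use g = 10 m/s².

Choose the foot of the ladder as the axis so the floor normal and friction both act there and drop out.
Ladder weight 9.6×10 = 96 N acts at 3.8 m along the ladder; its horizontal arm is 3.8·cos67° = 1.485 m → τ = 142.6 N·m clockwise.
Worker: 65×10 = 650 N at 6.7 m → arm 2.618 m → τ = 1702 N·m clockwise.
Wall normal N acts horizontally at the top; its moment arm is the height L sinθ = 7.6·sin67° = 6.996 m, counterclockwise.
Στ = 0 ⇒ N × 6.996 = 1845 ⇒ N = 264 N.
ΣFx = 0: friction at the foot balances the wall's push, so f = N_wall = 264 N.

f ≈ 264 N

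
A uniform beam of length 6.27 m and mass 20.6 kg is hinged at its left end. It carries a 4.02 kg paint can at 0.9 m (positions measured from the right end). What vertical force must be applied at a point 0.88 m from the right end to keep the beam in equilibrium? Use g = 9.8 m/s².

Sum moments about the left end (the unknown pivot reaction has zero arm there).
Beam weight: 20.6 × 9.8 = 201.9 N down at 3.135 m → arm 3.135 m, τ = 201.9 × 3.135 = 633 N·m clockwise.
Paint can: 4.02 × 9.8 = 39.4 N down at 0.9 m → arm 5.37 m, τ = 39.4 × 5.37 = 211.6 N·m clockwise.
Net moment of the loads = 844.6 N·m clockwise.
The upward force F acts at a point 0.88 m from the right end, arm 5.39 m, giving F × 5.39 counterclockwise.
Setting net torque to zero: F × 5.39 = 844.6 → F = 844.6 / 5.39 = 157 N.

F ≈ 157 N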